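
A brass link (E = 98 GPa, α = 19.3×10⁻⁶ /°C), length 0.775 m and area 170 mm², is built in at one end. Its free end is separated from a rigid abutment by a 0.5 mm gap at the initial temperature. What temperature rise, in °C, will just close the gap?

Contact occurs when the free expansion equals the gap: αΔT L = 0.5 mm.
So ΔT = g/(αL) = 0.5/(19.3×10⁻⁶ × 775) = 33.43 °C.

ΔT ≈ 33.4 °C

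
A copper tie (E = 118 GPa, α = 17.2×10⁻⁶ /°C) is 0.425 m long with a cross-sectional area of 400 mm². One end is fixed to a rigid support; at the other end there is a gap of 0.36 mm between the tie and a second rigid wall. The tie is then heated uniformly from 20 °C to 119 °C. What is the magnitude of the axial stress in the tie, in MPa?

If the wall were absent the tie would grow by αΔT L = 17.2×10⁻⁶ × 99 × 425 = 0.7237 mm.
This exceeds the 0.36 mm gap, so the wall pushes back. The portion of expansion that must be recovered elastically is δ_free − gap = 0.7237 − 0.36 = 0.3637 mm.
Compatibility: PL/(AE) = 0.3637 mm, so σ = P/A = E × (0.3637/425) = 101 MPa.

σ ≈ 101 MPa (compressive)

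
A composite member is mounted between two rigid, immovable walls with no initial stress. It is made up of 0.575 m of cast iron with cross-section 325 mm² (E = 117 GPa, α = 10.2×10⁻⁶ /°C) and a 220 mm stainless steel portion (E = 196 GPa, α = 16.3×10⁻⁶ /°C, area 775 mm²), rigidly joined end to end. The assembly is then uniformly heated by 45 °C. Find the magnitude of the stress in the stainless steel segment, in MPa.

If the supports were absent, the total length change would be Σ αᵢΔT Lᵢ = 10.2×10⁻⁶×45×575 + 16.3×10⁻⁶×45×220 = 0.4253 mm.
The rigid supports impose zero overall length change; the single axial force P common to all segments must satisfy P Σ Lᵢ/(AᵢEᵢ) = δ_free.
Σ Lᵢ/(AᵢEᵢ) = 575/(325×117×10³) + 220/(775×196×10³) = 1.657×10⁻⁵ mm/N.
Hence P = δ_free / Σ(L/AE) = 0.4253/1.657×10⁻⁵ = 25.67 kN (compressive).
σ_{stainless steel} = P / A = 25670 / 775 = 33.12 MPa.

σ ≈ 33.1 MPa (compressive)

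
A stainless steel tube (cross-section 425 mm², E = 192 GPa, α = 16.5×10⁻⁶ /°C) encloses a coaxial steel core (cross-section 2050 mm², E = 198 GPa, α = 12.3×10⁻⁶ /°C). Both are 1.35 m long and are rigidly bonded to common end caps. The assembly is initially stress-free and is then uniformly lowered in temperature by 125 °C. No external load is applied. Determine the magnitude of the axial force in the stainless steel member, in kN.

P ≈ 35.7 kN (tensile in the stainless steel)

Both members must finish at the same length. With the larger α, the stainless steel tends to over-contract; the plates restrain it, putting the stainless steel in tension and the steel in compression. With no external load the two internal forces are equal and opposite, magnitude P.
Equating the net (thermal + elastic) strains gives |α₁ − α₂|·ΔT = P·[1/(A₁E₁) + 1/(A₂E₂)].
|α₁ − α₂|·ΔT = 4.2×10⁻⁶ × 125 = 0.000525.
1/(A₁E₁) + 1/(A₂E₂) = 1/(425×192×10³) + 1/(2050×198×10³) = 1.472×10⁻⁸ N⁻¹.
So P = 0.000525 / 1.472×10⁻⁸ = 35.67 kN.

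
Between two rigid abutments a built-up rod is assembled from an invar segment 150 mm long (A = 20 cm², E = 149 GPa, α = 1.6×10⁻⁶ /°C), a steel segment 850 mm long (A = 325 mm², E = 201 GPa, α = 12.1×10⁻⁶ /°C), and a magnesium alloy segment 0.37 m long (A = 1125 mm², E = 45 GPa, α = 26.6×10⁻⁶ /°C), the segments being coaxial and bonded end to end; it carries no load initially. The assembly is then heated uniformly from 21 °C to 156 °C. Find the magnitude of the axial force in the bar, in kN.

With the walls removed the bar would change length by δ_free = Σ αᵢΔT Lᵢ = 1.6×10⁻⁶×135×150 + 12.1×10⁻⁶×135×850 + 26.6×10⁻⁶×135×370 = 2.75 mm.
The rigid supports impose zero overall length change; the single axial force P common to all segments must satisfy P Σ Lᵢ/(AᵢEᵢ) = δ_free.
The series flexibility is Σ Lᵢ/(AᵢEᵢ) = 150/(2000×149×10³) + 850/(325×201×10³) + 370/(1125×45×10³) = 2.082×10⁻⁵ mm/N.
So P = 2.75 / 2.082×10⁻⁵ = 132 kN, compressive.

P ≈ 132 kN (compressive)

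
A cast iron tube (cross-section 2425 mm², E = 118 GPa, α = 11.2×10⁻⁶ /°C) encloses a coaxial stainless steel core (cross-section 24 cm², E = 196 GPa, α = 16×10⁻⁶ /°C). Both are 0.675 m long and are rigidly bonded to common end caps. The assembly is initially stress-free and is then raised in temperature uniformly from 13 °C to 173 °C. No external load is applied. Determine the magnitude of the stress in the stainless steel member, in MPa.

Both members must finish at the same length. With the larger α, the stainless steel tends to over-expand; the plates restrain it, putting the stainless steel in compression and the cast iron in tension. With no external load the two internal forces are equal and opposite, magnitude P.
Setting the final lengths equal and cancelling L: (α₁ − α₂)ΔT = P/(A₁E₁) + P/(A₂E₂).
|α₁ − α₂|·ΔT = 4.8×10⁻⁶ × 160 = 0.000768.
1/(A₁E₁) + 1/(A₂E₂) = 1/(2425×118×10³) + 1/(2400×196×10³) = 5.621×10⁻⁹ N⁻¹.
P = 0.000768 / 5.621×10⁻⁹ = 136600 N = 136.6 kN.
σ_{stainless steel} = P/A₂ = 136600/2400 = 56.93 MPa, compressive.

σ ≈ 56.9 MPa (compressive)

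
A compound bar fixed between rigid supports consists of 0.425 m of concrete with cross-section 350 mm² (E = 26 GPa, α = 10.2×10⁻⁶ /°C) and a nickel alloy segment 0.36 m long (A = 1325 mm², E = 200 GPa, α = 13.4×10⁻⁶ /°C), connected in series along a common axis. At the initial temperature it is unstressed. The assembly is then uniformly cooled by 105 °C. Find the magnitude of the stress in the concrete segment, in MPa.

σ ≈ 57.2 MPa (tensile)

If the supports were absent, the total length change would be Σ αᵢΔT Lᵢ = 10.2×10⁻⁶×105×425 + 13.4×10⁻⁶×105×360 = 0.9617 mm.
Since the ends are fixed, an axial force P builds up, equal in every segment, with P · Σ Lᵢ/(AᵢEᵢ) = δ_free.
Σ Lᵢ/(AᵢEᵢ) = 425/(350×26×10³) + 360/(1325×200×10³) = 4.806×10⁻⁵ mm/N.
P = 0.9617 / 4.806×10⁻⁵ = 20010 N = 20.01 kN, tensile.
σ_{concrete} = P / A = 20010 / 350 = 57.17 MPa.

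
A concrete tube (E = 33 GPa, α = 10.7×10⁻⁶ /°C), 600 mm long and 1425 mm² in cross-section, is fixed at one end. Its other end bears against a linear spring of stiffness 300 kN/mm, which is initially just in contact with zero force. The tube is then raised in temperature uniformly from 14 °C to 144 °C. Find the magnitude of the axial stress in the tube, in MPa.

If the spring were absent the tube would lengthen by αΔT L = 10.7×10⁻⁶ × 130 × 600 = 0.8346 mm.
With a force P in the spring, the elastic change of the tube is PL/(AE) and that of the spring is P/k; compatibility requires their sum to equal δ_free.
So P = δ_free / [L/(AE) + 1/k] = 0.8346 / [ 600/(1425×33×10³) + 1/(300×10³) ].
P = 0.8346 / 1.609×10⁻⁵ = 51860 N.
σ = P/A = 51860/1425 = 36.39 MPa.

σ ≈ 36.4 MPa (compressive)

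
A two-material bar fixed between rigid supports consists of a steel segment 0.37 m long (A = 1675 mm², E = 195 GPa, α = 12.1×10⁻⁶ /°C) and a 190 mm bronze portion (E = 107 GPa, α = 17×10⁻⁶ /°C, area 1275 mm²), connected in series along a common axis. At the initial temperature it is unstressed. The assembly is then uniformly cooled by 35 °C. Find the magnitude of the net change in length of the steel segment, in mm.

Free thermal contraction of the whole bar: Σ αᵢΔT Lᵢ = 12.1×10⁻⁶×35×370 + 17×10⁻⁶×35×190 = 0.2697 mm.
The walls prevent any net length change, so an axial force P (same in every segment) develops. Compatibility: P · Σ Lᵢ/(AᵢEᵢ) = δ_free.
Σ Lᵢ/(AᵢEᵢ) = 370/(1675×195×10³) + 190/(1275×107×10³) = 2.526×10⁻⁶ mm/N.
So P = 0.2697 / 2.526×10⁻⁶ = 106.8 kN, tensile.
For the steel segment, free thermal change = 12.1×10⁻⁶×35×370 = 0.1567 mm and elastic change from P = 106800×370/(1675×195×10³) = 0.121 mm; these oppose, so the net change is 0.0357 mm (segment shortens).

|ΔL| ≈ 0.0357 mm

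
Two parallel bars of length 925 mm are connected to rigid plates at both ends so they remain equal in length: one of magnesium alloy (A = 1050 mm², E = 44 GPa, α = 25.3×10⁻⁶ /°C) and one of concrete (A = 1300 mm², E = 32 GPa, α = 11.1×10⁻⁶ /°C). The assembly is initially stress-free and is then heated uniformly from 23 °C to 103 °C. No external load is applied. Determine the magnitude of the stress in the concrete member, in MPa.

Equilibrium of a rigid end plate with no external load gives equal and opposite internal forces ±P in the two members. Since α_{magnesium alloy} > α_{concrete}, heating drives the magnesium alloy into compression and the concrete into tension.
Setting the final lengths equal and cancelling L: (α₁ − α₂)ΔT = P/(A₁E₁) + P/(A₂E₂).
|α₁ − α₂|·ΔT = 14.2×10⁻⁶ × 80 = 0.001136.
1/(A₁E₁) + 1/(A₂E₂) = 1/(1050×44×10³) + 1/(1300×32×10³) = 4.568×10⁻⁸ N⁻¹.
So P = 0.001136 / 4.568×10⁻⁸ = 24.87 kN.
σ_{concrete} = P/A₂ = 24870/1300 = 19.13 MPa, tensile.

σ ≈ 19.1 MPa (tensile)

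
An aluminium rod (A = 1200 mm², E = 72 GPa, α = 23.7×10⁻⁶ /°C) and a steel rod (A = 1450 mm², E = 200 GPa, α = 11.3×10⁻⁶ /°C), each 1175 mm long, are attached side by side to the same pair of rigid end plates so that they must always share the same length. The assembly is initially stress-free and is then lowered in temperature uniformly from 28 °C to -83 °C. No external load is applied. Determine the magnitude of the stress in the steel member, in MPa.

σ ≈ 63.2 MPa (compressive)

Equilibrium of a rigid end plate with no external load gives equal and opposite internal forces ±P in the two members. Since α_{aluminium} > α_{steel}, cooling drives the aluminium into tension and the steel into compression.
Equating the net (thermal + elastic) strains gives |α₁ − α₂|·ΔT = P·[1/(A₁E₁) + 1/(A₂E₂)].
|α₁ − α₂|·ΔT = 12.4×10⁻⁶ × 111 = 0.001376.
1/(A₁E₁) + 1/(A₂E₂) = 1/(1200×72×10³) + 1/(1450×200×10³) = 1.502×10⁻⁸ N⁻¹.
P = 0.001376 / 1.502×10⁻⁸ = 91620 N = 91.62 kN.
σ_{steel} = P/A₂ = 91620/1450 = 63.19 MPa, compressive.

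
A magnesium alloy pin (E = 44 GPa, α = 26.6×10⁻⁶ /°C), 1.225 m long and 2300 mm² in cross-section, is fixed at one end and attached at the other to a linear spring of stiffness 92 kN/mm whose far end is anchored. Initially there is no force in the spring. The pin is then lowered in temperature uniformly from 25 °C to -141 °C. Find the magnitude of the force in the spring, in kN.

If the spring were absent the pin would shorten by αΔT L = 26.6×10⁻⁶ × 166 × 1225 = 5.409 mm.
Let P be the tensile force in the spring. The pin extends elastically by PL/(AE) and the spring stretches by P/k; together these equal δ_free.
P [ L/(AE) + 1/k ] = δ_free → P [ 1225/(2300×44×10³) + 1/(92×10³) ] = 5.409.
P = 5.409 / 2.297×10⁻⁵ = 235400 N.

P ≈ 235 kN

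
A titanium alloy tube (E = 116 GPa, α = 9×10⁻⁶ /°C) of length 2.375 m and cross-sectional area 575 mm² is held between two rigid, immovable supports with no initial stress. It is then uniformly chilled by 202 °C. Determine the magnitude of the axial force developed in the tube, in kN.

P ≈ 121 kN (tensile)

Full restraint means ε = 0, so the stress is σ = EαΔT = 116×10³ × 9×10⁻⁶ × 202 = 210.9 MPa.
Then P = σA = 210.9 × 575 mm² = 121.3 kN, tensile.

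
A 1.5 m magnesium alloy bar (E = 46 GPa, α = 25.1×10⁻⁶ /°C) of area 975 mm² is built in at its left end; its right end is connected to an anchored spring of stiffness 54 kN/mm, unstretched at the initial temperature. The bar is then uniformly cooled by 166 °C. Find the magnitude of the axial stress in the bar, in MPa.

σ ≈ 123 MPa (tensile)

Free thermal contraction: δ_free = αΔT L = 25.1×10⁻⁶ × 166 × 1500 = 6.25 mm.
With a force P in the spring, the elastic change of the bar is PL/(AE) and that of the spring is P/k; compatibility requires their sum to equal δ_free.
P [ L/(AE) + 1/k ] = δ_free → P [ 1500/(975×46×10³) + 1/(54×10³) ] = 6.25.
P = 6.25 / 5.196×10⁻⁵ = 120300 N.
σ = P/A = 120300/975 = 123.4 MPa.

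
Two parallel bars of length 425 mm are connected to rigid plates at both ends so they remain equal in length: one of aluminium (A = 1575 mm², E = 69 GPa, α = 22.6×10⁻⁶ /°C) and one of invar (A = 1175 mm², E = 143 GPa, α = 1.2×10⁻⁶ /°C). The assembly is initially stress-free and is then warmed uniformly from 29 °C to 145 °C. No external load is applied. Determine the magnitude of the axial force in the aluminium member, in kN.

Both members must finish at the same length. With the larger α, the aluminium tends to over-expand; the plates restrain it, putting the aluminium in compression and the invar in tension. With no external load the two internal forces are equal and opposite, magnitude P.
Setting the final lengths equal and cancelling L: (α₁ − α₂)ΔT = P/(A₁E₁) + P/(A₂E₂).
|α₁ − α₂|·ΔT = 21.4×10⁻⁶ × 116 = 0.002482.
1/(A₁E₁) + 1/(A₂E₂) = 1/(1575×69×10³) + 1/(1175×143×10³) = 1.515×10⁻⁸ N⁻¹.
So P = 0.002482 / 1.515×10⁻⁸ = 163.8 kN.

P ≈ 164 kN (compressive in the aluminium)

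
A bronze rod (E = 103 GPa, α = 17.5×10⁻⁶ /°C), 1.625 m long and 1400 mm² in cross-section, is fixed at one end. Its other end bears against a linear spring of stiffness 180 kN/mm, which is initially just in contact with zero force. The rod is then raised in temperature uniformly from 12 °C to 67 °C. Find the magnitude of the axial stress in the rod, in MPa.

If the spring were absent the rod would lengthen by αΔT L = 17.5×10⁻⁶ × 55 × 1625 = 1.564 mm.
Let P be the compressive force at the spring. The rod shortens elastically by PL/(AE) and the spring compresses by P/k; together these equal δ_free.
P [ L/(AE) + 1/k ] = δ_free → P [ 1625/(1400×103×10³) + 1/(180×10³) ] = 1.564.
P = 1.564 / 1.682×10⁻⁵ = 92960 N.
σ = P/A = 92960/1400 = 66.4 MPa.

σ ≈ 66.4 MPa (compressive)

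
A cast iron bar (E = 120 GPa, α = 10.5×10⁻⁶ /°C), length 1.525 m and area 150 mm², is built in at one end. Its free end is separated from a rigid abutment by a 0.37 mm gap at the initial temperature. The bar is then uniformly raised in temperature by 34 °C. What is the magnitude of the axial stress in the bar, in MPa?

Unrestrained expansion: δ_free = αΔT L = 10.5×10⁻⁶ × 34 × 1525 = 0.5444 mm.
This exceeds the 0.37 mm gap, so the wall pushes back. The portion of expansion that must be recovered elastically is δ_free − gap = 0.5444 − 0.37 = 0.1744 mm.
Compatibility: PL/(AE) = 0.1744 mm, so σ = P/A = E × (0.1744/1525) = 13.73 MPa.

σ ≈ 13.7 MPa (compressive)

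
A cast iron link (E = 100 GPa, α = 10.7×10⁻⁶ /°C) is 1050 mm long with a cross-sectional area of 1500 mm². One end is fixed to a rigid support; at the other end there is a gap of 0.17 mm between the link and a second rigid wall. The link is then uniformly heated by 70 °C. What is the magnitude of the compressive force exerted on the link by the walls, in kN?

Free thermal elongation = αΔT L = 10.7×10⁻⁶ × 70 × 1050 = 0.7864 mm.
After closing the 0.17 mm clearance, 0.7864 − 0.17 = 0.6164 mm of expansion remains to be suppressed by the wall.
That suppressed elongation corresponds to σ = E·Δ/L = 100×10³ × 0.6164/1050 = 58.71 MPa.
P = σA = 58.71 × 1500 = 88.06 kN.

P ≈ 88.1 kN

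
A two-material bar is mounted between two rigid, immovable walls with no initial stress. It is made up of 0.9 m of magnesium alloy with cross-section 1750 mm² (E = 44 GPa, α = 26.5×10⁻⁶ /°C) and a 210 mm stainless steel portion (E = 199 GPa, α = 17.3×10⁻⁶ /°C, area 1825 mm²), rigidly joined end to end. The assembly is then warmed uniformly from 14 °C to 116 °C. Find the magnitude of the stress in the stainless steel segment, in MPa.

With the walls removed the bar would change length by δ_free = Σ αᵢΔT Lᵢ = 26.5×10⁻⁶×102×900 + 17.3×10⁻⁶×102×210 = 2.803 mm.
The walls prevent any net length change, so an axial force P (same in every segment) develops. Compatibility: P · Σ Lᵢ/(AᵢEᵢ) = δ_free.
Σ Lᵢ/(AᵢEᵢ) = 900/(1750×44×10³) + 210/(1825×199×10³) = 1.227×10⁻⁵ mm/N.
Hence P = δ_free / Σ(L/AE) = 2.803/1.227×10⁻⁵ = 228.5 kN (compressive).
σ_{stainless steel} = P / A = 228500 / 1825 = 125.2 MPa.

σ ≈ 125 MPa (compressive)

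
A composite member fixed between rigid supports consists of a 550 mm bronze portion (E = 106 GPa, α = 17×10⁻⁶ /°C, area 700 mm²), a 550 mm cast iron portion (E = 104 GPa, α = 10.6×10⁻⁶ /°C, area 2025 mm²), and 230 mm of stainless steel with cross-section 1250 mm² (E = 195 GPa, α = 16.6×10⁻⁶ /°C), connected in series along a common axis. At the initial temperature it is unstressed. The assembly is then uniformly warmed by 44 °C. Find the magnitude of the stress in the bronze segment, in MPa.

With the walls removed the bar would change length by δ_free = Σ αᵢΔT Lᵢ = 17×10⁻⁶×44×550 + 10.6×10⁻⁶×44×550 + 16.6×10⁻⁶×44×230 = 0.8359 mm.
The rigid supports impose zero overall length change; the single axial force P common to all segments must satisfy P Σ Lᵢ/(AᵢEᵢ) = δ_free.
Σ Lᵢ/(AᵢEᵢ) = 550/(700×106×10³) + 550/(2025×104×10³) + 230/(1250×195×10³) = 1.097×10⁻⁵ mm/N.
So P = 0.8359 / 1.097×10⁻⁵ = 76.22 kN, compressive.
σ_{bronze} = P / A = 76220 / 700 = 108.9 MPa.

σ ≈ 109 MPa (compressive)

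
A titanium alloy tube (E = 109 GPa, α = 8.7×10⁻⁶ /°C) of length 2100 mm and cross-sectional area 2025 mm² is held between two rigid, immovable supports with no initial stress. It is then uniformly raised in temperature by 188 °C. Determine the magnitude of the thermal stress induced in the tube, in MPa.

With length fixed, the mechanical strain must cancel the thermal strain αΔT = 8.7×10⁻⁶ × 188 = 1635.6×10⁻⁶.
The stress required to suppress this strain is σ = Eε = 109×10³ × 1635.6×10⁻⁶ = 178.3 MPa, compressive since the tube is trying to expand.

σ ≈ 178 MPa (compressive)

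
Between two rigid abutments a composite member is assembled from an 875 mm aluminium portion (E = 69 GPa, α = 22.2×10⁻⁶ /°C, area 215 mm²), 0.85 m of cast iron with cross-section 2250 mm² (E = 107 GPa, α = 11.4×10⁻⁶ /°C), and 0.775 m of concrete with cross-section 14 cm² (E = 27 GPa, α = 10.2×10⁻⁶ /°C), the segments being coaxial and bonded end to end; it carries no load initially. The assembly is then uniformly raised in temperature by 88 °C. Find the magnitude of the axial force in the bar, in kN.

P ≈ 39.2 kN (compressive)

If the supports were absent, the total length change would be Σ αᵢΔT Lᵢ = 22.2×10⁻⁶×88×875 + 11.4×10⁻⁶×88×850 + 10.2×10⁻⁶×88×775 = 3.258 mm.
Since the ends are fixed, an axial force P builds up, equal in every segment, with P · Σ Lᵢ/(AᵢEᵢ) = δ_free.
The series flexibility is Σ Lᵢ/(AᵢEᵢ) = 875/(215×69×10³) + 850/(2250×107×10³) + 775/(1400×27×10³) = 8.302×10⁻⁵ mm/N.
So P = 3.258 / 8.302×10⁻⁵ = 39.24 kN, compressive.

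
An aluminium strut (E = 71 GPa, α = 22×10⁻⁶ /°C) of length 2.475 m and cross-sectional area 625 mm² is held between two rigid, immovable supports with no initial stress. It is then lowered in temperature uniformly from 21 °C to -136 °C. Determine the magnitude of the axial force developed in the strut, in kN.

P ≈ 153 kN (tensile)

With zero net strain, σ = E·αΔT = 71 GPa × 22×10⁻⁶ × 157 = 245.2 MPa.
Axial force P = σA = 245.2 × 625 = 153300 N = 153.3 kN, tensile.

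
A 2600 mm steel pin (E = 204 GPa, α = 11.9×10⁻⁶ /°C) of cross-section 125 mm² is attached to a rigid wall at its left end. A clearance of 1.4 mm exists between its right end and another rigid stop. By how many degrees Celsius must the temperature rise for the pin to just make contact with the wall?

The gap closes when αΔT L = 1.4 mm, since the pin is still unstressed at that instant.
So ΔT = g/(αL) = 1.4/(11.9×10⁻⁶ × 2600) = 45.25 °C.

ΔT ≈ 45.2 °C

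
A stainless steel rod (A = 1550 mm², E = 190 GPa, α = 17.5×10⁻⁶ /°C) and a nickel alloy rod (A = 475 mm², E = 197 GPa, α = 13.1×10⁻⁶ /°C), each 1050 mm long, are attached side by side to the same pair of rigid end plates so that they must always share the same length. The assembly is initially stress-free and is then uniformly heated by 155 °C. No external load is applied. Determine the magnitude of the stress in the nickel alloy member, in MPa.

The stainless steel has the larger α, so on heating it would change length more than the nickel alloy if both were free. The rigid plates force a common final length, so the stainless steel is put into compression and the nickel alloy into tension, with equal and opposite forces P (no external load).
Compatibility of the two members (thermal + elastic change equal): (α₁ − α₂)ΔT = P·[1/(A₁E₁) + 1/(A₂E₂)].
|α₁ − α₂|·ΔT = 4.4×10⁻⁶ × 155 = 0.000682.
1/(A₁E₁) + 1/(A₂E₂) = 1/(1550×190×10³) + 1/(475×197×10³) = 1.408×10⁻⁸ N⁻¹.
P = 0.000682 / 1.408×10⁻⁸ = 48430 N = 48.43 kN.
σ_{nickel alloy} = P/A₂ = 48430/475 = 102 MPa, tensile.

σ ≈ 102 MPa (tensile)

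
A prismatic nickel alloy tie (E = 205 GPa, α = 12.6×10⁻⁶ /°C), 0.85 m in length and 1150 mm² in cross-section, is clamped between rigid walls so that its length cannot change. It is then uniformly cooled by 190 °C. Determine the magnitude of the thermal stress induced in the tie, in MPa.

With length fixed, the mechanical strain must cancel the thermal strain αΔT = 12.6×10⁻⁶ × 190 = 2394×10⁻⁶.
Hence σ = E·αΔT = 205×10³ × 2394×10⁻⁶ = 490.8 MPa, tensile.

σ ≈ 491 MPa (tensile)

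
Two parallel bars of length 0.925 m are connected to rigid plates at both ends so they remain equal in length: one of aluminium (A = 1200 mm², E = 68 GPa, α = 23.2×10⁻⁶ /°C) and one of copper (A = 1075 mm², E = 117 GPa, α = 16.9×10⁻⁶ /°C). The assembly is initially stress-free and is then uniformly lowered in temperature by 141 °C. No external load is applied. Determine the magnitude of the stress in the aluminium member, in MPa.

The aluminium has the larger α, so on cooling it would change length more than the copper if both were free. The rigid plates force a common final length, so the aluminium is put into tension and the copper into compression, with equal and opposite forces P (no external load).
Equating the net (thermal + elastic) strains gives |α₁ − α₂|·ΔT = P·[1/(A₁E₁) + 1/(A₂E₂)].
|α₁ − α₂|·ΔT = 6.3×10⁻⁶ × 141 = 0.0008883.
1/(A₁E₁) + 1/(A₂E₂) = 1/(1200×68×10³) + 1/(1075×117×10³) = 2.021×10⁻⁸ N⁻¹.
So P = 0.0008883 / 2.021×10⁻⁸ = 43.96 kN.
σ_{aluminium} = P/A₁ = 43960/1200 = 36.64 MPa, tensile.

σ ≈ 36.6 MPa (tensile)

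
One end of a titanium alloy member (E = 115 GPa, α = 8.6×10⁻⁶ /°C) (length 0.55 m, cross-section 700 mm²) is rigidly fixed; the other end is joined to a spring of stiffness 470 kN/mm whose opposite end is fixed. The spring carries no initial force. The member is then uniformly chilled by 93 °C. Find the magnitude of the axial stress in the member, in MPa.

σ ≈ 70.1 MPa (tensile)

Free thermal contraction: δ_free = αΔT L = 8.6×10⁻⁶ × 93 × 550 = 0.4399 mm.
With a force P in the spring, the elastic change of the member is PL/(AE) and that of the spring is P/k; compatibility requires their sum to equal δ_free.
So P = δ_free / [L/(AE) + 1/k] = 0.4399 / [ 550/(700×115×10³) + 1/(470×10³) ].
P = 0.4399 / 8.96×10⁻⁶ = 49100 N.
σ = P/A = 49100/700 = 70.14 MPa.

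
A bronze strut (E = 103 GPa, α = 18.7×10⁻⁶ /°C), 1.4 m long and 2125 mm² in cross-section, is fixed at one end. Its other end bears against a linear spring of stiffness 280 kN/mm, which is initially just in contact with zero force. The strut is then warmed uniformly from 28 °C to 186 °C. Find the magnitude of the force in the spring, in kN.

If the spring were absent the strut would lengthen by αΔT L = 18.7×10⁻⁶ × 158 × 1400 = 4.136 mm.
With a force P in the spring, the elastic change of the strut is PL/(AE) and that of the spring is P/k; compatibility requires their sum to equal δ_free.
So P = δ_free / [L/(AE) + 1/k] = 4.136 / [ 1400/(2125×103×10³) + 1/(280×10³) ].
P = 4.136 / 9.968×10⁻⁶ = 415000 N.

P ≈ 415 kN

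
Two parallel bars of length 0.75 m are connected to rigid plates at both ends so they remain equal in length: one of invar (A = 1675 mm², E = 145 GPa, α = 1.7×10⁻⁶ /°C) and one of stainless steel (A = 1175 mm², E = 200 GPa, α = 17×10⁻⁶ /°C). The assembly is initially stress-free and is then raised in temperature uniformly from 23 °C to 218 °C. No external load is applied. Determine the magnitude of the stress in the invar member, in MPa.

Equilibrium of a rigid end plate with no external load gives equal and opposite internal forces ±P in the two members. Since α_{stainless steel} > α_{invar}, heating drives the stainless steel into compression and the invar into tension.
Setting the final lengths equal and cancelling L: (α₁ − α₂)ΔT = P/(A₁E₁) + P/(A₂E₂).
|α₁ − α₂|·ΔT = 15.3×10⁻⁶ × 195 = 0.002984.
1/(A₁E₁) + 1/(A₂E₂) = 1/(1675×145×10³) + 1/(1175×200×10³) = 8.373×10⁻⁹ N⁻¹.
So P = 0.002984 / 8.373×10⁻⁹ = 356.3 kN.
σ_{invar} = P/A₁ = 356300/1675 = 212.7 MPa, tensile.

σ ≈ 213 MPa (tensile)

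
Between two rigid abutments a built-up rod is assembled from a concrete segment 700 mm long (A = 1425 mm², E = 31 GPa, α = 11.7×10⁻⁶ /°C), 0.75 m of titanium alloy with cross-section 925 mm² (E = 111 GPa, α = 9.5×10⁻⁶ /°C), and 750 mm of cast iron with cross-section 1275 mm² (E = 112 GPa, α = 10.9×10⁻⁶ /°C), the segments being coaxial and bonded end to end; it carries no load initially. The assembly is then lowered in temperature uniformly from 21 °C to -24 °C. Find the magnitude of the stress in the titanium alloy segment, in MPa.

Free thermal contraction of the whole bar: Σ αᵢΔT Lᵢ = 11.7×10⁻⁶×45×700 + 9.5×10⁻⁶×45×750 + 10.9×10⁻⁶×45×750 = 1.057 mm.
The rigid supports impose zero overall length change; the single axial force P common to all segments must satisfy P Σ Lᵢ/(AᵢEᵢ) = δ_free.
The series flexibility is Σ Lᵢ/(AᵢEᵢ) = 700/(1425×31×10³) + 750/(925×111×10³) + 750/(1275×112×10³) = 2.84×10⁻⁵ mm/N.
Hence P = δ_free / Σ(L/AE) = 1.057/2.84×10⁻⁵ = 37.22 kN (tensile).
σ_{titanium alloy} = P / A = 37220 / 925 = 40.23 MPa.

σ ≈ 40.2 MPa (tensile)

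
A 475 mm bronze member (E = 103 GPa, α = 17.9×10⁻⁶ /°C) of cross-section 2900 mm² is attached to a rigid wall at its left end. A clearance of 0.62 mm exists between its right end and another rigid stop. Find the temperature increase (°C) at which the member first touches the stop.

Contact occurs when the free expansion equals the gap: αΔT L = 0.62 mm.
So ΔT = g/(αL) = 0.62/(17.9×10⁻⁶ × 475) = 72.92 °C.

ΔT ≈ 72.9 °C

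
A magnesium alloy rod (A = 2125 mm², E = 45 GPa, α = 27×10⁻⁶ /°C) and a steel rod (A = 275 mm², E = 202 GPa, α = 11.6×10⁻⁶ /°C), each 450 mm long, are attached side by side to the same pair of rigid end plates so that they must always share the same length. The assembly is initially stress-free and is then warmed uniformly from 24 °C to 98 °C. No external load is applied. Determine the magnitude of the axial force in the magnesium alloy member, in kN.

P ≈ 40 kN (compressive in the magnesium alloy)

Equilibrium of a rigid end plate with no external load gives equal and opposite internal forces ±P in the two members. Since α_{magnesium alloy} > α_{steel}, heating drives the magnesium alloy into compression and the steel into tension.
Setting the final lengths equal and cancelling L: (α₁ − α₂)ΔT = P/(A₁E₁) + P/(A₂E₂).
|α₁ − α₂|·ΔT = 15.4×10⁻⁶ × 74 = 0.00114.
1/(A₁E₁) + 1/(A₂E₂) = 1/(2125×45×10³) + 1/(275×202×10³) = 2.846×10⁻⁸ N⁻¹.
So P = 0.00114 / 2.846×10⁻⁸ = 40.04 kN.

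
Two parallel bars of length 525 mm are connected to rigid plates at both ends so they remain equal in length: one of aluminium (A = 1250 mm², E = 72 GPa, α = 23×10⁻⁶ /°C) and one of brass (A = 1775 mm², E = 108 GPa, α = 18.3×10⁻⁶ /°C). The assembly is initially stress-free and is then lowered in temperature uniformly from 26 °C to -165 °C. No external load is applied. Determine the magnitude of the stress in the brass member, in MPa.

σ ≈ 31 MPa (compressive)

The aluminium has the larger α, so on cooling it would change length more than the brass if both were free. The rigid plates force a common final length, so the aluminium is put into tension and the brass into compression, with equal and opposite forces P (no external load).
Setting the final lengths equal and cancelling L: (α₁ − α₂)ΔT = P/(A₁E₁) + P/(A₂E₂).
|α₁ − α₂|·ΔT = 4.7×10⁻⁶ × 191 = 0.0008977.
1/(A₁E₁) + 1/(A₂E₂) = 1/(1250×72×10³) + 1/(1775×108×10³) = 1.633×10⁻⁸ N⁻¹.
So P = 0.0008977 / 1.633×10⁻⁸ = 54.98 kN.
σ_{brass} = P/A₂ = 54980/1775 = 30.97 MPa, compressive.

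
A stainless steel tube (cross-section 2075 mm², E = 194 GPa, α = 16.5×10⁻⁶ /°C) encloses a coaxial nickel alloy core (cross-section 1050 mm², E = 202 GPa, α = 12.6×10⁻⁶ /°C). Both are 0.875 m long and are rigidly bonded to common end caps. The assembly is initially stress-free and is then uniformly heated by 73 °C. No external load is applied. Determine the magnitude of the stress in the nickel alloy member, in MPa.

Both members must finish at the same length. With the larger α, the stainless steel tends to over-expand; the plates restrain it, putting the stainless steel in compression and the nickel alloy in tension. With no external load the two internal forces are equal and opposite, magnitude P.
Setting the final lengths equal and cancelling L: (α₁ − α₂)ΔT = P/(A₁E₁) + P/(A₂E₂).
|α₁ − α₂|·ΔT = 3.9×10⁻⁶ × 73 = 0.0002847.
1/(A₁E₁) + 1/(A₂E₂) = 1/(2075×194×10³) + 1/(1050×202×10³) = 7.199×10⁻⁹ N⁻¹.
So P = 0.0002847 / 7.199×10⁻⁹ = 39.55 kN.
σ_{nickel alloy} = P/A₂ = 39550/1050 = 37.66 MPa, tensile.

σ ≈ 37.7 MPa (tensile)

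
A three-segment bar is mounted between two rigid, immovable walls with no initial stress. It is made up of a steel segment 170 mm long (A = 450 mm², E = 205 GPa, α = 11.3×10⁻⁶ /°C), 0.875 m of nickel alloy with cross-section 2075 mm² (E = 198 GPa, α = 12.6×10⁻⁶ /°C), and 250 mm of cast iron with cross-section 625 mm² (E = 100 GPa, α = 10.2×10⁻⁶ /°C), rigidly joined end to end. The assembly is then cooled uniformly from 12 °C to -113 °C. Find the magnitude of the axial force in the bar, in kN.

If the supports were absent, the total length change would be Σ αᵢΔT Lᵢ = 11.3×10⁻⁶×125×170 + 12.6×10⁻⁶×125×875 + 10.2×10⁻⁶×125×250 = 1.937 mm.
The rigid supports impose zero overall length change; the single axial force P common to all segments must satisfy P Σ Lᵢ/(AᵢEᵢ) = δ_free.
Σ Lᵢ/(AᵢEᵢ) = 170/(450×205×10³) + 875/(2075×198×10³) + 250/(625×100×10³) = 7.973×10⁻⁶ mm/N.
So P = 1.937 / 7.973×10⁻⁶ = 243 kN, tensile.

P ≈ 243 kN (tensile)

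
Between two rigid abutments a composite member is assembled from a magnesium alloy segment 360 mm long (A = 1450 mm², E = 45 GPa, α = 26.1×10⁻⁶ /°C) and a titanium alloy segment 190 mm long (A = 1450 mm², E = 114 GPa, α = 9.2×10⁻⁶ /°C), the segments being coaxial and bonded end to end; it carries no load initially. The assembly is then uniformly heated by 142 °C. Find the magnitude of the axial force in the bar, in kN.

P ≈ 237 kN (compressive)

With the walls removed the bar would change length by δ_free = Σ αᵢΔT Lᵢ = 26.1×10⁻⁶×142×360 + 9.2×10⁻⁶×142×190 = 1.582 mm.
The walls prevent any net length change, so an axial force P (same in every segment) develops. Compatibility: P · Σ Lᵢ/(AᵢEᵢ) = δ_free.
The series flexibility is Σ Lᵢ/(AᵢEᵢ) = 360/(1450×45×10³) + 190/(1450×114×10³) = 6.667×10⁻⁶ mm/N.
Hence P = δ_free / Σ(L/AE) = 1.582/6.667×10⁻⁶ = 237.4 kN (compressive).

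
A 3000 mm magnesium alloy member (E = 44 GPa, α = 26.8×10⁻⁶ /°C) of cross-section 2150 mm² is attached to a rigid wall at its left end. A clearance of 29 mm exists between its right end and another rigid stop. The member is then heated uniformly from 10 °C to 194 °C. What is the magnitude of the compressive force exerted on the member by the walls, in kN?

Free thermal elongation = αΔT L = 26.8×10⁻⁶ × 184 × 3000 = 14.79 mm.
This is smaller than the 29 mm clearance, so the member expands freely without reaching the stop — the stress is zero.

P ≈ 0 kN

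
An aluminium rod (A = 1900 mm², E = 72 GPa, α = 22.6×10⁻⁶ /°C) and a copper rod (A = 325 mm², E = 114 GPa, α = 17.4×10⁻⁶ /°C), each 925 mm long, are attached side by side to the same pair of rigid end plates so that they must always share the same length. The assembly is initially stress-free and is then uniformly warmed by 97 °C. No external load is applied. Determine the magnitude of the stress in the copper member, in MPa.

Both members must finish at the same length. With the larger α, the aluminium tends to over-expand; the plates restrain it, putting the aluminium in compression and the copper in tension. With no external load the two internal forces are equal and opposite, magnitude P.
Setting the final lengths equal and cancelling L: (α₁ − α₂)ΔT = P/(A₁E₁) + P/(A₂E₂).
|α₁ − α₂|·ΔT = 5.2×10⁻⁶ × 97 = 0.0005044.
1/(A₁E₁) + 1/(A₂E₂) = 1/(1900×72×10³) + 1/(325×114×10³) = 3.43×10⁻⁸ N⁻¹.
So P = 0.0005044 / 3.43×10⁻⁸ = 14.71 kN.
σ_{copper} = P/A₂ = 14710/325 = 45.25 MPa, tensile.

σ ≈ 45.2 MPa (tensile)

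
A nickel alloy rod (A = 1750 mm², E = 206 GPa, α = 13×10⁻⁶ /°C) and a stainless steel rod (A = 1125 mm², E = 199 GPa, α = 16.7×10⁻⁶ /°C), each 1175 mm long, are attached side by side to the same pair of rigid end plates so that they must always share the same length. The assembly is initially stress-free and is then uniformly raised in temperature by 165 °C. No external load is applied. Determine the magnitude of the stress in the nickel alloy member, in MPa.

σ ≈ 48.2 MPa (tensile)

The stainless steel has the larger α, so on heating it would change length more than the nickel alloy if both were free. The rigid plates force a common final length, so the stainless steel is put into compression and the nickel alloy into tension, with equal and opposite forces P (no external load).
Equating the net (thermal + elastic) strains gives |α₁ − α₂|·ΔT = P·[1/(A₁E₁) + 1/(A₂E₂)].
|α₁ − α₂|·ΔT = 3.7×10⁻⁶ × 165 = 0.0006105.
1/(A₁E₁) + 1/(A₂E₂) = 1/(1750×206×10³) + 1/(1125×199×10³) = 7.241×10⁻⁹ N⁻¹.
So P = 0.0006105 / 7.241×10⁻⁹ = 84.32 kN.
σ_{nickel alloy} = P/A₁ = 84320/1750 = 48.18 MPa, tensile.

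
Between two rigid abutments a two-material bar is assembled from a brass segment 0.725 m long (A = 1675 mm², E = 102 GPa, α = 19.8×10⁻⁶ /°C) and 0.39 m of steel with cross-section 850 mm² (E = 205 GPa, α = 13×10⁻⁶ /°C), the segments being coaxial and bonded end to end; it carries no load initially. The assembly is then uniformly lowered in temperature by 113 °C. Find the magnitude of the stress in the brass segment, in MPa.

With the walls removed the bar would change length by δ_free = Σ αᵢΔT Lᵢ = 19.8×10⁻⁶×113×725 + 13×10⁻⁶×113×390 = 2.195 mm.
The rigid supports impose zero overall length change; the single axial force P common to all segments must satisfy P Σ Lᵢ/(AᵢEᵢ) = δ_free.
The series flexibility is Σ Lᵢ/(AᵢEᵢ) = 725/(1675×102×10³) + 390/(850×205×10³) = 6.482×10⁻⁶ mm/N.
So P = 2.195 / 6.482×10⁻⁶ = 338.7 kN, tensile.
σ_{brass} = P / A = 338700 / 1675 = 202.2 MPa.

σ ≈ 202 MPa (tensile)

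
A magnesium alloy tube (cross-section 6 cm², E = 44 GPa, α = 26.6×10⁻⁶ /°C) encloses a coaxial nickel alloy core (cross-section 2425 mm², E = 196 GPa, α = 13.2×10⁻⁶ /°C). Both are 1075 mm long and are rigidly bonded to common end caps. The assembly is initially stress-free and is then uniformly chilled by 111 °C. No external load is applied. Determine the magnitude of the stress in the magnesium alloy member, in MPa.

σ ≈ 62 MPa (tensile)

Equilibrium of a rigid end plate with no external load gives equal and opposite internal forces ±P in the two members. Since α_{magnesium alloy} > α_{nickel alloy}, cooling drives the magnesium alloy into tension and the nickel alloy into compression.
Equating the net (thermal + elastic) strains gives |α₁ − α₂|·ΔT = P·[1/(A₁E₁) + 1/(A₂E₂)].
|α₁ − α₂|·ΔT = 13.4×10⁻⁶ × 111 = 0.001487.
1/(A₁E₁) + 1/(A₂E₂) = 1/(600×44×10³) + 1/(2425×196×10³) = 3.998×10⁻⁸ N⁻¹.
So P = 0.001487 / 3.998×10⁻⁸ = 37.2 kN.
σ_{magnesium alloy} = P/A₁ = 37200/600 = 62 MPa, tensile.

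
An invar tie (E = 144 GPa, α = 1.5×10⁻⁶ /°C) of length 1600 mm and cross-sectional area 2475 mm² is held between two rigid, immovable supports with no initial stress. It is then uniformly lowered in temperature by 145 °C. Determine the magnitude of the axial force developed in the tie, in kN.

The ends cannot move, so σ = EαΔT = 144×10³ × 1.5×10⁻⁶ × 145 = 31.32 MPa.
Then P = σA = 31.32 × 2475 mm² = 77.52 kN, tensile.

P ≈ 77.5 kN (tensile)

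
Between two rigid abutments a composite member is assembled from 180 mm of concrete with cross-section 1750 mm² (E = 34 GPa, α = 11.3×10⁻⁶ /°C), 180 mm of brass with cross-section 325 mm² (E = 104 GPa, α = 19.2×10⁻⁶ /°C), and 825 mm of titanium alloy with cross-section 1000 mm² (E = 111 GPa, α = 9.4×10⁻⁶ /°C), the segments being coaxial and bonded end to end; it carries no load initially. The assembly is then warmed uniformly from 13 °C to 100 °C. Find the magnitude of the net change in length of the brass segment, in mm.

|ΔL| ≈ 0.0881 mm

Free thermal expansion of the whole bar: Σ αᵢΔT Lᵢ = 11.3×10⁻⁶×87×180 + 19.2×10⁻⁶×87×180 + 9.4×10⁻⁶×87×825 = 1.152 mm.
Since the ends are fixed, an axial force P builds up, equal in every segment, with P · Σ Lᵢ/(AᵢEᵢ) = δ_free.
The series flexibility is Σ Lᵢ/(AᵢEᵢ) = 180/(1750×34×10³) + 180/(325×104×10³) + 825/(1000×111×10³) = 1.578×10⁻⁵ mm/N.
P = 1.152 / 1.578×10⁻⁵ = 73010 N = 73.01 kN, compressive.
For the brass segment, free thermal change = 19.2×10⁻⁶×87×180 = 0.3007 mm and elastic change from P = 73010×180/(325×104×10³) = 0.3888 mm; these oppose, so the net change is 0.0881 mm (segment shortens).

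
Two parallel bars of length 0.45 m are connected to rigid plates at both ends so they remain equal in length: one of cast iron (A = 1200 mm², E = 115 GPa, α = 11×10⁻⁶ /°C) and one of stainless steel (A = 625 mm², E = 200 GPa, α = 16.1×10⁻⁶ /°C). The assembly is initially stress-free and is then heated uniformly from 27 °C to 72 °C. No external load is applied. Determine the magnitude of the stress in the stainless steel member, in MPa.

σ ≈ 24.1 MPa (compressive)

Both members must finish at the same length. With the larger α, the stainless steel tends to over-expand; the plates restrain it, putting the stainless steel in compression and the cast iron in tension. With no external load the two internal forces are equal and opposite, magnitude P.
Equating the net (thermal + elastic) strains gives |α₁ − α₂|·ΔT = P·[1/(A₁E₁) + 1/(A₂E₂)].
|α₁ − α₂|·ΔT = 5.1×10⁻⁶ × 45 = 0.0002295.
1/(A₁E₁) + 1/(A₂E₂) = 1/(1200×115×10³) + 1/(625×200×10³) = 1.525×10⁻⁸ N⁻¹.
P = 0.0002295 / 1.525×10⁻⁸ = 15050 N = 15.05 kN.
σ_{stainless steel} = P/A₂ = 15050/625 = 24.08 MPa, compressive.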